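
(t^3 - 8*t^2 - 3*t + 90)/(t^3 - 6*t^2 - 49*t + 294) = (t^2 - 2*t - 15)/(t^2 - 49)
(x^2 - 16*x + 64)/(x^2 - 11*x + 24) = (x - 8)/(x - 3)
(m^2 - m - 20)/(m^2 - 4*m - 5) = (m + 4)/(m + 1)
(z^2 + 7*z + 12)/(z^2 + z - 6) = (z + 4)/(z - 2)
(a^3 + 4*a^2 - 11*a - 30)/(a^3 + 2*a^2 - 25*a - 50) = (a - 3)/(a - 5)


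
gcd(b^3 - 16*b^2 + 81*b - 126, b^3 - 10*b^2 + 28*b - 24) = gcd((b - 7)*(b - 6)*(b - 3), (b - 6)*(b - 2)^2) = b - 6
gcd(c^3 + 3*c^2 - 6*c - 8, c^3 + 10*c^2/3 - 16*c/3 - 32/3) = c^2 + 2*c - 8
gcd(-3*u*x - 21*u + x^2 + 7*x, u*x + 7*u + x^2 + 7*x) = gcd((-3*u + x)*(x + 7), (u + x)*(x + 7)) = x + 7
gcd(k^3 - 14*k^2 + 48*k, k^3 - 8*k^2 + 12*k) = k^2 - 6*k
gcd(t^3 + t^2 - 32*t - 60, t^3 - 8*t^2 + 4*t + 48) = t^2 - 4*t - 12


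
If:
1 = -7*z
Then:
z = -1/7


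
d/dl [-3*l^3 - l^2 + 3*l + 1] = -9*l^2 - 2*l + 3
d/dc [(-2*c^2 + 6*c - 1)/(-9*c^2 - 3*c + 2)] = (60*c^2 - 26*c + 9)/(81*c^4 + 54*c^3 - 27*c^2 - 12*c + 4)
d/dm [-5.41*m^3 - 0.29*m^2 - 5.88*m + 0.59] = -16.23*m^2 - 0.58*m - 5.88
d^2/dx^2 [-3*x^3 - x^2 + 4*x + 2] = -18*x - 2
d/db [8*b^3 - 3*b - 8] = 24*b^2 - 3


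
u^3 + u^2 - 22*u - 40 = (u - 5)*(u + 2)*(u + 4)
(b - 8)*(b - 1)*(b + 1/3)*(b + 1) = b^4 - 23*b^3/3 - 11*b^2/3 + 23*b/3 + 8/3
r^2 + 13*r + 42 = (r + 6)*(r + 7)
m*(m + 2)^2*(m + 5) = m^4 + 9*m^3 + 24*m^2 + 20*m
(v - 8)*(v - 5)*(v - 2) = v^3 - 15*v^2 + 66*v - 80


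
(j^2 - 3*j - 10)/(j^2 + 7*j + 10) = (j - 5)/(j + 5)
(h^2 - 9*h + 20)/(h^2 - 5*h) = (h - 4)/h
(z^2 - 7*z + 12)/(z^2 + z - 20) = (z - 3)/(z + 5)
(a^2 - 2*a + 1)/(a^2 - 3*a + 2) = (a - 1)/(a - 2)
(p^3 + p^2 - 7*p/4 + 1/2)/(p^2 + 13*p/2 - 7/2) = (p^2 + 3*p/2 - 1)/(p + 7)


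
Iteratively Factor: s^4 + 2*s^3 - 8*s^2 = (s + 4)*(s^3 - 2*s^2) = s*(s + 4)*(s^2 - 2*s) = s^2*(s + 4)*(s - 2)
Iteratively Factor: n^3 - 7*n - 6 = (n + 2)*(n^2 - 2*n - 3) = (n + 1)*(n + 2)*(n - 3)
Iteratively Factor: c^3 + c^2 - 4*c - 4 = (c + 2)*(c^2 - c - 2) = (c - 2)*(c + 2)*(c + 1)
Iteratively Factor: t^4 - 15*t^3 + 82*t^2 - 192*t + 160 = (t - 4)*(t^3 - 11*t^2 + 38*t - 40) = (t - 5)*(t - 4)*(t^2 - 6*t + 8) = (t - 5)*(t - 4)^2*(t - 2)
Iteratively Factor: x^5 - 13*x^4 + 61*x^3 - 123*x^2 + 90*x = (x)*(x^4 - 13*x^3 + 61*x^2 - 123*x + 90) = x*(x - 3)*(x^3 - 10*x^2 + 31*x - 30) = x*(x - 3)*(x - 2)*(x^2 - 8*x + 15) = x*(x - 3)^2*(x - 2)*(x - 5)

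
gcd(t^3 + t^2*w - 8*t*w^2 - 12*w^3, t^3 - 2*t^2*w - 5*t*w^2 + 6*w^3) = t^2 - t*w - 6*w^2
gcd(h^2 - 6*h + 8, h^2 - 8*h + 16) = h - 4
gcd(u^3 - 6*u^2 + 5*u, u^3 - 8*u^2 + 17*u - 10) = u^2 - 6*u + 5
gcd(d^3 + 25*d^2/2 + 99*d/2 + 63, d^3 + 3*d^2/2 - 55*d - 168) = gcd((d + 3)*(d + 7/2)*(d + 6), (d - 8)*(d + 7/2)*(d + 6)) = d^2 + 19*d/2 + 21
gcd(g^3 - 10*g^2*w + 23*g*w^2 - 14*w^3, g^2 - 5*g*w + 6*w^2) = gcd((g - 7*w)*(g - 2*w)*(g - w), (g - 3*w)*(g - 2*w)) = -g + 2*w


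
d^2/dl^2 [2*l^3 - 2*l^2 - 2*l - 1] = 12*l - 4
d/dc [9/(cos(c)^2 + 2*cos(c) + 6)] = 18*(cos(c) + 1)*sin(c)/(cos(c)^2 + 2*cos(c) + 6)^2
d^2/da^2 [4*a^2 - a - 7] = 8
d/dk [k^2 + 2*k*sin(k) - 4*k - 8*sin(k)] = 2*k*cos(k) + 2*k + 2*sin(k) - 8*cos(k) - 4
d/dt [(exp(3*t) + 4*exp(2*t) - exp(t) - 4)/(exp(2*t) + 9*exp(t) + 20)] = (exp(2*t) + 10*exp(t) + 1)*exp(t)/(exp(2*t) + 10*exp(t) + 25)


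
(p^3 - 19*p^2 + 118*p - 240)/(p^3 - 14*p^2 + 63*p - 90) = (p - 8)/(p - 3)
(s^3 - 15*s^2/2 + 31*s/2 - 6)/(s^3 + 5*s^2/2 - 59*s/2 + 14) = (s - 3)/(s + 7)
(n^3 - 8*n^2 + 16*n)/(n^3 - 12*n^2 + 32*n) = (n - 4)/(n - 8)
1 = 1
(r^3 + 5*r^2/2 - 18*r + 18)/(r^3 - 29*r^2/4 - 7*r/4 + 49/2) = 2*(2*r^2 + 9*r - 18)/(4*r^2 - 21*r - 49)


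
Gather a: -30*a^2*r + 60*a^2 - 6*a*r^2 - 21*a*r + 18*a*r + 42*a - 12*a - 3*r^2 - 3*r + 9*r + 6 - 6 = a^2*(60 - 30*r) + a*(-6*r^2 - 3*r + 30) - 3*r^2 + 6*r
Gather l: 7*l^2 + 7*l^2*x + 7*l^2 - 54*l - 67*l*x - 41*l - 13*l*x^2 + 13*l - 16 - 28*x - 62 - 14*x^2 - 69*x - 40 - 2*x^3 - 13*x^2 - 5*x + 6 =l^2*(7*x + 14) + l*(-13*x^2 - 67*x - 82) - 2*x^3 - 27*x^2 - 102*x - 112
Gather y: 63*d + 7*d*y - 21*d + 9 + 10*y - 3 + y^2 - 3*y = 42*d + y^2 + y*(7*d + 7) + 6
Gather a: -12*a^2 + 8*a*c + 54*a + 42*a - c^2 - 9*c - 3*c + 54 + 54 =-12*a^2 + a*(8*c + 96) - c^2 - 12*c + 108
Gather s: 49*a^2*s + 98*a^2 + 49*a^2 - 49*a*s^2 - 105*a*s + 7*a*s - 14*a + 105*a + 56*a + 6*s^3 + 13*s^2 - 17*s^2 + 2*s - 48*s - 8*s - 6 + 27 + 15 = 147*a^2 + 147*a + 6*s^3 + s^2*(-49*a - 4) + s*(49*a^2 - 98*a - 54) + 36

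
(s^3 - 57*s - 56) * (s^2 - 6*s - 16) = s^5 - 6*s^4 - 73*s^3 + 286*s^2 + 1248*s + 896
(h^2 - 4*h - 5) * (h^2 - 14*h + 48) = h^4 - 18*h^3 + 99*h^2 - 122*h - 240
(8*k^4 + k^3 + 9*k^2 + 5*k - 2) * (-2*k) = -16*k^5 - 2*k^4 - 18*k^3 - 10*k^2 + 4*k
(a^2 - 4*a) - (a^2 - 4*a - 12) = 12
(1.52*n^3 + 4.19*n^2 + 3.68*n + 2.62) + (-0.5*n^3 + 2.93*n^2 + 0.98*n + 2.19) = 1.02*n^3 + 7.12*n^2 + 4.66*n + 4.81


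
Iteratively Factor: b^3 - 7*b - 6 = (b + 1)*(b^2 - b - 6) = (b + 1)*(b + 2)*(b - 3)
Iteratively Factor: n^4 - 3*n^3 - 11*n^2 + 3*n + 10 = (n + 2)*(n^3 - 5*n^2 - n + 5) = (n - 5)*(n + 2)*(n^2 - 1) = (n - 5)*(n + 1)*(n + 2)*(n - 1)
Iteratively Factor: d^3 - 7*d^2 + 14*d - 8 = (d - 1)*(d^2 - 6*d + 8) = (d - 4)*(d - 1)*(d - 2)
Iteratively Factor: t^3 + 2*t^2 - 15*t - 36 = (t - 4)*(t^2 + 6*t + 9) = (t - 4)*(t + 3)*(t + 3)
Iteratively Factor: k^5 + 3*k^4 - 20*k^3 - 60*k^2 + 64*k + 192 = (k + 3)*(k^4 - 20*k^2 + 64) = (k + 2)*(k + 3)*(k^3 - 2*k^2 - 16*k + 32) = (k - 4)*(k + 2)*(k + 3)*(k^2 + 2*k - 8) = (k - 4)*(k + 2)*(k + 3)*(k + 4)*(k - 2)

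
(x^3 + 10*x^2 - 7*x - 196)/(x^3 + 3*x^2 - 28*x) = (x + 7)/x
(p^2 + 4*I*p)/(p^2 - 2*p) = (p + 4*I)/(p - 2)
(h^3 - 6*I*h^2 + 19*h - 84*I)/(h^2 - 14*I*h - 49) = (h^2 + I*h + 12)/(h - 7*I)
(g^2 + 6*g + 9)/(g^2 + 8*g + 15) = (g + 3)/(g + 5)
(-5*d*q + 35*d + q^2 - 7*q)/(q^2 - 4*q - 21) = (-5*d + q)/(q + 3)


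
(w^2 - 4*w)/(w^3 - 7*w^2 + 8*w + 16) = w/(w^2 - 3*w - 4)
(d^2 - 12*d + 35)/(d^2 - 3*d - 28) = (d - 5)/(d + 4)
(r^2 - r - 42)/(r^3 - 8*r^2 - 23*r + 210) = (r + 6)/(r^2 - r - 30)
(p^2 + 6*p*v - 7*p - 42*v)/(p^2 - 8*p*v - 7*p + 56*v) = (p + 6*v)/(p - 8*v)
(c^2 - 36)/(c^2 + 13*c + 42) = (c - 6)/(c + 7)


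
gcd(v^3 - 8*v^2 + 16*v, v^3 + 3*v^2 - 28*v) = v^2 - 4*v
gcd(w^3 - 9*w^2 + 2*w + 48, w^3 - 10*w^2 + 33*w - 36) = w - 3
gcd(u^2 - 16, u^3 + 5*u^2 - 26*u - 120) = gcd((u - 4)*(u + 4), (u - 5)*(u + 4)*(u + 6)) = u + 4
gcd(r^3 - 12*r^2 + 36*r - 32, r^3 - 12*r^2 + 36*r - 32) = r^3 - 12*r^2 + 36*r - 32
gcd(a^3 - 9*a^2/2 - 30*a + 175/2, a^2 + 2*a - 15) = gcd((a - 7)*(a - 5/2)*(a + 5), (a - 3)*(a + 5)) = a + 5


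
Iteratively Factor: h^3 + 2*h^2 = (h)*(h^2 + 2*h) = h^2*(h + 2)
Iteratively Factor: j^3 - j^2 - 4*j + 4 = (j - 1)*(j^2 - 4) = (j - 1)*(j + 2)*(j - 2)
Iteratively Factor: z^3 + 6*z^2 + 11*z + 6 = (z + 1)*(z^2 + 5*z + 6) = (z + 1)*(z + 3)*(z + 2)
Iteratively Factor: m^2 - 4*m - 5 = (m + 1)*(m - 5)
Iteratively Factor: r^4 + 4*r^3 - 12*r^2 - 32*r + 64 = (r + 4)*(r^3 - 12*r + 16) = (r + 4)^2*(r^2 - 4*r + 4) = (r - 2)*(r + 4)^2*(r - 2)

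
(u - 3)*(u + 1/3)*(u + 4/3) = u^3 - 4*u^2/3 - 41*u/9 - 4/3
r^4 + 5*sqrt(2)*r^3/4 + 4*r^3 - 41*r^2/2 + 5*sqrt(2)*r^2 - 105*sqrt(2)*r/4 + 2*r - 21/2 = (r - 3)*(r + 7)*(sqrt(2)*r/2 + 1)*(sqrt(2)*r + 1/2)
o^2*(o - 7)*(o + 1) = o^4 - 6*o^3 - 7*o^2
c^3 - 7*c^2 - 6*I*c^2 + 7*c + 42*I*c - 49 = (c - 7)*(c - 7*I)*(c + I)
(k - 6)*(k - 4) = k^2 - 10*k + 24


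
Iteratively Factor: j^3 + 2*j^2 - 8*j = (j - 2)*(j^2 + 4*j) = j*(j - 2)*(j + 4)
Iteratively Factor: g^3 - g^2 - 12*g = (g)*(g^2 - g - 12) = g*(g + 3)*(g - 4)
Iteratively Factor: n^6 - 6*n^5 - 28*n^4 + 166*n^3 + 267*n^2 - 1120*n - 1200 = (n - 5)*(n^5 - n^4 - 33*n^3 + n^2 + 272*n + 240) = (n - 5)*(n + 3)*(n^4 - 4*n^3 - 21*n^2 + 64*n + 80) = (n - 5)*(n + 1)*(n + 3)*(n^3 - 5*n^2 - 16*n + 80) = (n - 5)*(n - 4)*(n + 1)*(n + 3)*(n^2 - n - 20) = (n - 5)*(n - 4)*(n + 1)*(n + 3)*(n + 4)*(n - 5)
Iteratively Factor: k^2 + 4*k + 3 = (k + 3)*(k + 1)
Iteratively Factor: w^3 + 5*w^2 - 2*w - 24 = (w - 2)*(w^2 + 7*w + 12) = (w - 2)*(w + 4)*(w + 3)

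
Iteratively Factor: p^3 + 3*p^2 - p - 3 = (p + 3)*(p^2 - 1) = (p + 1)*(p + 3)*(p - 1)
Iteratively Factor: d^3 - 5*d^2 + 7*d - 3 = (d - 1)*(d^2 - 4*d + 3) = (d - 1)^2*(d - 3)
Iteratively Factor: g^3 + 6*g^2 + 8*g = (g + 4)*(g^2 + 2*g) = (g + 2)*(g + 4)*(g)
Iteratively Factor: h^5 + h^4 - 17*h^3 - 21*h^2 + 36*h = (h - 4)*(h^4 + 5*h^3 + 3*h^2 - 9*h) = (h - 4)*(h + 3)*(h^3 + 2*h^2 - 3*h) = (h - 4)*(h + 3)^2*(h^2 - h) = h*(h - 4)*(h + 3)^2*(h - 1)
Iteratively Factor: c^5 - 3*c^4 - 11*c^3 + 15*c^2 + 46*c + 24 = (c + 1)*(c^4 - 4*c^3 - 7*c^2 + 22*c + 24) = (c - 3)*(c + 1)*(c^3 - c^2 - 10*c - 8) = (c - 3)*(c + 1)*(c + 2)*(c^2 - 3*c - 4) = (c - 3)*(c + 1)^2*(c + 2)*(c - 4)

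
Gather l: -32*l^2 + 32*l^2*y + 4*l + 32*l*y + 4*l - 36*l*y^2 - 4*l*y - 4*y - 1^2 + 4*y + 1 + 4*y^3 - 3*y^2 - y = l^2*(32*y - 32) + l*(-36*y^2 + 28*y + 8) + 4*y^3 - 3*y^2 - y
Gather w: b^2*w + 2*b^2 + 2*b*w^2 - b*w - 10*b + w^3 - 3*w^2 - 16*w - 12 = 2*b^2 - 10*b + w^3 + w^2*(2*b - 3) + w*(b^2 - b - 16) - 12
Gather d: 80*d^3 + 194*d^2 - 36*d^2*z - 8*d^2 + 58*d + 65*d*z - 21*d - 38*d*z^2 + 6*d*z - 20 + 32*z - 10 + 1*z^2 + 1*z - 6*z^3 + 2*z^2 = 80*d^3 + d^2*(186 - 36*z) + d*(-38*z^2 + 71*z + 37) - 6*z^3 + 3*z^2 + 33*z - 30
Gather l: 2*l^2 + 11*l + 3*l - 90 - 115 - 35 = 2*l^2 + 14*l - 240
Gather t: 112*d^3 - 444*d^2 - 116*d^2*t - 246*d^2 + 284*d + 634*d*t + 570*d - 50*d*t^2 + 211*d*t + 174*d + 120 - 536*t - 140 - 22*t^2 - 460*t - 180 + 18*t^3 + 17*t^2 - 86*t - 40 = 112*d^3 - 690*d^2 + 1028*d + 18*t^3 + t^2*(-50*d - 5) + t*(-116*d^2 + 845*d - 1082) - 240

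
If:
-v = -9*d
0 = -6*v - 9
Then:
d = -1/6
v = -3/2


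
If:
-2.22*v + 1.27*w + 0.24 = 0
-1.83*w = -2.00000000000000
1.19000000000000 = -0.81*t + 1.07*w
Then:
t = -0.03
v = 0.73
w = 1.09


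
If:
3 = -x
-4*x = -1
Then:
No Solution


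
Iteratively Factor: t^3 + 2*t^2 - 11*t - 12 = (t + 4)*(t^2 - 2*t - 3) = (t + 1)*(t + 4)*(t - 3)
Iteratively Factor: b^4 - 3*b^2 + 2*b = (b + 2)*(b^3 - 2*b^2 + b) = (b - 1)*(b + 2)*(b^2 - b) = (b - 1)^2*(b + 2)*(b)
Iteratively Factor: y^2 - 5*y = (y)*(y - 5)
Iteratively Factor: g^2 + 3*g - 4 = (g - 1)*(g + 4)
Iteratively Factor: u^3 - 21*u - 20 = (u + 4)*(u^2 - 4*u - 5) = (u + 1)*(u + 4)*(u - 5)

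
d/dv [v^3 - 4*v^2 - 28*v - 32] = 3*v^2 - 8*v - 28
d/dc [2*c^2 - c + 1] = 4*c - 1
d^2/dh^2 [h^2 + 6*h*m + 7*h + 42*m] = 2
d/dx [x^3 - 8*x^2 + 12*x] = 3*x^2 - 16*x + 12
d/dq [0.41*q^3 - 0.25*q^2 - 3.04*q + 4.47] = 1.23*q^2 - 0.5*q - 3.04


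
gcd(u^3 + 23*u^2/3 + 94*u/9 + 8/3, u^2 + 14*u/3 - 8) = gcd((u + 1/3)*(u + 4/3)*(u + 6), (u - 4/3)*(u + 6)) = u + 6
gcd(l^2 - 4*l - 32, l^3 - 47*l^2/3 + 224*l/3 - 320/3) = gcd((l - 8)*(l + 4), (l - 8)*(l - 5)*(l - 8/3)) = l - 8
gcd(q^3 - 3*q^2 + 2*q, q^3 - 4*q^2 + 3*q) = q^2 - q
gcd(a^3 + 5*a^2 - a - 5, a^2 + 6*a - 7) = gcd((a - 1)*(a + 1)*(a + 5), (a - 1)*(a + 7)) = a - 1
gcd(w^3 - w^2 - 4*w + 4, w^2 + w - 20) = 1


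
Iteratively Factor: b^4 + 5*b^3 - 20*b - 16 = (b - 2)*(b^3 + 7*b^2 + 14*b + 8) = (b - 2)*(b + 1)*(b^2 + 6*b + 8) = (b - 2)*(b + 1)*(b + 2)*(b + 4)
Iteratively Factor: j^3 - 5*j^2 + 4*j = (j)*(j^2 - 5*j + 4) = j*(j - 4)*(j - 1)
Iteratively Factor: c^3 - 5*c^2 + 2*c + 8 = (c - 2)*(c^2 - 3*c - 4) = (c - 4)*(c - 2)*(c + 1)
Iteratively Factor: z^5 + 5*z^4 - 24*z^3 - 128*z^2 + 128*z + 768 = (z - 4)*(z^4 + 9*z^3 + 12*z^2 - 80*z - 192) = (z - 4)*(z + 4)*(z^3 + 5*z^2 - 8*z - 48) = (z - 4)*(z + 4)^2*(z^2 + z - 12) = (z - 4)*(z + 4)^3*(z - 3)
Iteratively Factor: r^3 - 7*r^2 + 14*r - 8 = (r - 4)*(r^2 - 3*r + 2) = (r - 4)*(r - 1)*(r - 2)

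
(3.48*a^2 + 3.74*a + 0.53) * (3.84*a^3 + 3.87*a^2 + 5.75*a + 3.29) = 13.3632*a^5 + 27.8292*a^4 + 36.519*a^3 + 35.0053*a^2 + 15.3521*a + 1.7437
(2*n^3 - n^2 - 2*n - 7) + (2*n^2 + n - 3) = 2*n^3 + n^2 - n - 10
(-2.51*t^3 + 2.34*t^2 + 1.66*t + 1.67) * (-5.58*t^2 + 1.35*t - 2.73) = 14.0058*t^5 - 16.4457*t^4 + 0.748499999999998*t^3 - 13.4658*t^2 - 2.2773*t - 4.5591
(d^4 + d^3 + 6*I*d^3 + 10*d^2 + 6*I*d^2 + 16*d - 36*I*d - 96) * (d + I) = d^5 + d^4 + 7*I*d^4 + 4*d^3 + 7*I*d^3 + 10*d^2 - 26*I*d^2 - 60*d + 16*I*d - 96*I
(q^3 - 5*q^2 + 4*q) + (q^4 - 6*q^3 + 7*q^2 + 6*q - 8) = q^4 - 5*q^3 + 2*q^2 + 10*q - 8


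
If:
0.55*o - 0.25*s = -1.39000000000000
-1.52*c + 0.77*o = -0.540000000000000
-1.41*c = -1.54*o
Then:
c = 0.66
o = 0.61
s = 6.89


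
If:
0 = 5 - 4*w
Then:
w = 5/4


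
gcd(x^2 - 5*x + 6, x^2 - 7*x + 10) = x - 2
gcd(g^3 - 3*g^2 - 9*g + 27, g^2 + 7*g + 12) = g + 3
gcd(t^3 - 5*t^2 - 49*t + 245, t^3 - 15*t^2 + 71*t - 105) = t^2 - 12*t + 35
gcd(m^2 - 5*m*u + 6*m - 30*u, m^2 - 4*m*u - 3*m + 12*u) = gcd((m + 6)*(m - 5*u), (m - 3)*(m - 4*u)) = 1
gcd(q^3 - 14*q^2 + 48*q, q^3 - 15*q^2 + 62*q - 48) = q^2 - 14*q + 48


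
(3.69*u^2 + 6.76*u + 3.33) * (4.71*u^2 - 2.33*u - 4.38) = 17.3799*u^4 + 23.2419*u^3 - 16.2287*u^2 - 37.3677*u - 14.5854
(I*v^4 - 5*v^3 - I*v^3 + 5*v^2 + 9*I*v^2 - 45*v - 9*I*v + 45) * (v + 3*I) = I*v^5 - 8*v^4 - I*v^4 + 8*v^3 - 6*I*v^3 - 72*v^2 + 6*I*v^2 + 72*v - 135*I*v + 135*I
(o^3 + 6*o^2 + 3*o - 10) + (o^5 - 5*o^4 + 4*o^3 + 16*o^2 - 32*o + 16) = o^5 - 5*o^4 + 5*o^3 + 22*o^2 - 29*o + 6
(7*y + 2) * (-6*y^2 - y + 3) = -42*y^3 - 19*y^2 + 19*y + 6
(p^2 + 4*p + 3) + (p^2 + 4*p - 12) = 2*p^2 + 8*p - 9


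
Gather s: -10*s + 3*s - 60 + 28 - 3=-7*s - 35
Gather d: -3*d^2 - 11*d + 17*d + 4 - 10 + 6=-3*d^2 + 6*d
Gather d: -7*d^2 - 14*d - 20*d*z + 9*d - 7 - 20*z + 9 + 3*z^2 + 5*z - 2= -7*d^2 + d*(-20*z - 5) + 3*z^2 - 15*z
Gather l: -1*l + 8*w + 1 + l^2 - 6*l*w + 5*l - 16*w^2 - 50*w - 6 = l^2 + l*(4 - 6*w) - 16*w^2 - 42*w - 5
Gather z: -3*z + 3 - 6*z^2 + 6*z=-6*z^2 + 3*z + 3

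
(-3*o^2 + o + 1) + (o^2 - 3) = -2*o^2 + o - 2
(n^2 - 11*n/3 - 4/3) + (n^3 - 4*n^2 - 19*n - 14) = n^3 - 3*n^2 - 68*n/3 - 46/3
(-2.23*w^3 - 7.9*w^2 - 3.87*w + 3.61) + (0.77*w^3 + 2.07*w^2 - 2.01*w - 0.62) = -1.46*w^3 - 5.83*w^2 - 5.88*w + 2.99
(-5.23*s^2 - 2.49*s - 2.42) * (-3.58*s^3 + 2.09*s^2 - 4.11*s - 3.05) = 18.7234*s^5 - 2.0165*s^4 + 24.9548*s^3 + 21.1276*s^2 + 17.5407*s + 7.381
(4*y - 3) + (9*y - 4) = 13*y - 7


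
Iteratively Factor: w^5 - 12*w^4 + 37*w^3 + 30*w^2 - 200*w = (w - 4)*(w^4 - 8*w^3 + 5*w^2 + 50*w) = w*(w - 4)*(w^3 - 8*w^2 + 5*w + 50) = w*(w - 4)*(w + 2)*(w^2 - 10*w + 25) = w*(w - 5)*(w - 4)*(w + 2)*(w - 5)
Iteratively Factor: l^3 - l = (l)*(l^2 - 1) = l*(l + 1)*(l - 1)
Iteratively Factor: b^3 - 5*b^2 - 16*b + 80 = (b - 4)*(b^2 - b - 20) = (b - 5)*(b - 4)*(b + 4)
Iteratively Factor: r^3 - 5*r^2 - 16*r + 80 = (r - 5)*(r^2 - 16) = (r - 5)*(r + 4)*(r - 4)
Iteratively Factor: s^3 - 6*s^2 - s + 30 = (s + 2)*(s^2 - 8*s + 15) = (s - 3)*(s + 2)*(s - 5)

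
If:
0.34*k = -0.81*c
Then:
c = -0.419753086419753*k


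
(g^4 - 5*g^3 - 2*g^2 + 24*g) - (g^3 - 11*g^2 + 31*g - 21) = g^4 - 6*g^3 + 9*g^2 - 7*g + 21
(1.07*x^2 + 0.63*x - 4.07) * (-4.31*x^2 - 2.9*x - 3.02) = -4.6117*x^4 - 5.8183*x^3 + 12.4833*x^2 + 9.9004*x + 12.2914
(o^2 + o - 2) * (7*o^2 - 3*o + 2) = 7*o^4 + 4*o^3 - 15*o^2 + 8*o - 4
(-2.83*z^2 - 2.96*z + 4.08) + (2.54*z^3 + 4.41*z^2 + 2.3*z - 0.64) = 2.54*z^3 + 1.58*z^2 - 0.66*z + 3.44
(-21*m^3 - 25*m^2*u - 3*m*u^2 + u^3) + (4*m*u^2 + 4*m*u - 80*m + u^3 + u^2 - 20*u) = -21*m^3 - 25*m^2*u + m*u^2 + 4*m*u - 80*m + 2*u^3 + u^2 - 20*u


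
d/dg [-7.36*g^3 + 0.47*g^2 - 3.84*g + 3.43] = -22.08*g^2 + 0.94*g - 3.84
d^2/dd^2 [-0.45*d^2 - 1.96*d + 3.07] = -0.900000000000000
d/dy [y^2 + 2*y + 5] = 2*y + 2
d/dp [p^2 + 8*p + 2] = 2*p + 8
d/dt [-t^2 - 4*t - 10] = -2*t - 4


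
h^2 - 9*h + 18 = (h - 6)*(h - 3)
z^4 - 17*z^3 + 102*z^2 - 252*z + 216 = (z - 6)^2*(z - 3)*(z - 2)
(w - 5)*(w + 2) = w^2 - 3*w - 10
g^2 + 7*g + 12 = (g + 3)*(g + 4)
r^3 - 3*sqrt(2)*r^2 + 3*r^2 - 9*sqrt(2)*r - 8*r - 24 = (r + 3)*(r - 4*sqrt(2))*(r + sqrt(2))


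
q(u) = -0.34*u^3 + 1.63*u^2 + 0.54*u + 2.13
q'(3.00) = 1.14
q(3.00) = 9.24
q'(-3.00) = -18.42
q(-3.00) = 24.36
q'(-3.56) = -23.99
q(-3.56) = 36.21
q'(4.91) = -8.04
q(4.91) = 3.83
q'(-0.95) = -3.48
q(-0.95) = 3.38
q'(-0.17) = -0.04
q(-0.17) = 2.09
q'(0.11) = 0.89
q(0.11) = 2.21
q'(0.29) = 1.40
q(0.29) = 2.42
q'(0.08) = 0.79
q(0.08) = 2.18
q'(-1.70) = -7.95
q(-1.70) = 7.59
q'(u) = -1.02*u^2 + 3.26*u + 0.54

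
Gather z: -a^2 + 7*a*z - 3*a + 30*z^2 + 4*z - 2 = -a^2 - 3*a + 30*z^2 + z*(7*a + 4) - 2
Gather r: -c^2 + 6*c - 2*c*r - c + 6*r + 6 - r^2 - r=-c^2 + 5*c - r^2 + r*(5 - 2*c) + 6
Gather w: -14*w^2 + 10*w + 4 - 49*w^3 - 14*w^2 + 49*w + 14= -49*w^3 - 28*w^2 + 59*w + 18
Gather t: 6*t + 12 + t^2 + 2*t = t^2 + 8*t + 12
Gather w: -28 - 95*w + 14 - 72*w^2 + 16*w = -72*w^2 - 79*w - 14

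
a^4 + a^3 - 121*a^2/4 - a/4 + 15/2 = (a - 5)*(a - 1/2)*(a + 1/2)*(a + 6)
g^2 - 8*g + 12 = (g - 6)*(g - 2)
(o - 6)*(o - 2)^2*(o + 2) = o^4 - 8*o^3 + 8*o^2 + 32*o - 48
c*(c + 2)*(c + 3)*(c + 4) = c^4 + 9*c^3 + 26*c^2 + 24*c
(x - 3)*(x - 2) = x^2 - 5*x + 6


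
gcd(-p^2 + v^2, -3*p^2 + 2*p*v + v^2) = p - v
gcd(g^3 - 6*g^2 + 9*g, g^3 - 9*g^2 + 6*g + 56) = 1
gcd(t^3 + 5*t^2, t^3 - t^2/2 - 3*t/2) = t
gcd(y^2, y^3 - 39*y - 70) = 1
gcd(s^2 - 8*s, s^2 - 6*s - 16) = s - 8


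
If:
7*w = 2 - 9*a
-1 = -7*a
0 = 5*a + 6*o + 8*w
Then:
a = 1/7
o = -25/98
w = 5/49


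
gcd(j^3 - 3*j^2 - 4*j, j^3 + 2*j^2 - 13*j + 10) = 1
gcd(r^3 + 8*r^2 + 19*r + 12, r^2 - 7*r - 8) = r + 1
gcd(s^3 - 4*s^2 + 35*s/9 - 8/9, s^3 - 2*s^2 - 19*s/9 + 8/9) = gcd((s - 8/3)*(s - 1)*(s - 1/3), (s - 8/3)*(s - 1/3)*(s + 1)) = s^2 - 3*s + 8/9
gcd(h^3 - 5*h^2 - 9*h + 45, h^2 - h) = 1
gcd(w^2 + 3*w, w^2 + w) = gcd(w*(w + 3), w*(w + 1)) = w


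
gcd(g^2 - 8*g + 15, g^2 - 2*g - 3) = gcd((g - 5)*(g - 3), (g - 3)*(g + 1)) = g - 3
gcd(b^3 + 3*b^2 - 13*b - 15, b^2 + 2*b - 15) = b^2 + 2*b - 15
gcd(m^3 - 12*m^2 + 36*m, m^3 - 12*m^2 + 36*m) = m^3 - 12*m^2 + 36*m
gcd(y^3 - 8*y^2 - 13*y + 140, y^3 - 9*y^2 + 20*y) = y - 5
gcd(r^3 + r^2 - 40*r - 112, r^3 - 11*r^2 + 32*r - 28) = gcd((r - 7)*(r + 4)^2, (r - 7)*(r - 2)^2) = r - 7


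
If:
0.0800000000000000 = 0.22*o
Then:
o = 0.36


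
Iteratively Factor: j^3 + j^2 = (j)*(j^2 + j) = j^2*(j + 1)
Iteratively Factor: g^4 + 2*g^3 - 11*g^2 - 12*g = (g + 1)*(g^3 + g^2 - 12*g) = g*(g + 1)*(g^2 + g - 12) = g*(g - 3)*(g + 1)*(g + 4)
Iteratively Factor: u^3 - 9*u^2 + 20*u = (u - 4)*(u^2 - 5*u) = (u - 5)*(u - 4)*(u)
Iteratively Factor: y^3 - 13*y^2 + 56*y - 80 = (y - 4)*(y^2 - 9*y + 20) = (y - 5)*(y - 4)*(y - 4)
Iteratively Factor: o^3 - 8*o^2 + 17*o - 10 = (o - 1)*(o^2 - 7*o + 10) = (o - 2)*(o - 1)*(o - 5)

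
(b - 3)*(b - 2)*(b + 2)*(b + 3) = b^4 - 13*b^2 + 36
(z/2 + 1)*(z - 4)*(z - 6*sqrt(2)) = z^3/2 - 3*sqrt(2)*z^2 - z^2 - 4*z + 6*sqrt(2)*z + 24*sqrt(2)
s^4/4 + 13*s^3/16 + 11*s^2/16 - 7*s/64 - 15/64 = (s/4 + 1/4)*(s - 1/2)*(s + 5/4)*(s + 3/2)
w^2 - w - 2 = (w - 2)*(w + 1)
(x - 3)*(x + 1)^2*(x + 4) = x^4 + 3*x^3 - 9*x^2 - 23*x - 12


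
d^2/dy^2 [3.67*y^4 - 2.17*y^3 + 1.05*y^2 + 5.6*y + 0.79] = 44.04*y^2 - 13.02*y + 2.1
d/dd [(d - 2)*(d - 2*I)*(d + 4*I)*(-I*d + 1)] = -4*I*d^3 + d^2*(9 + 6*I) + 12*d*(-1 - I) + 8 + 12*I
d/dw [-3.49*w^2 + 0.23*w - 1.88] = 0.23 - 6.98*w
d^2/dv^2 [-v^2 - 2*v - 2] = -2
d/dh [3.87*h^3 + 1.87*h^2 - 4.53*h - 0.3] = 11.61*h^2 + 3.74*h - 4.53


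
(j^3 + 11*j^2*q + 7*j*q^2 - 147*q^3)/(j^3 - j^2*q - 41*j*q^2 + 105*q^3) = (-j - 7*q)/(-j + 5*q)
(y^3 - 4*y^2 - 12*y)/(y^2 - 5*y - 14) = y*(y - 6)/(y - 7)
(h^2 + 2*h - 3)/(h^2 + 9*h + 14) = (h^2 + 2*h - 3)/(h^2 + 9*h + 14)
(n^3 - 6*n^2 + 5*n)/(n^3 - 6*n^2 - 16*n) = (-n^2 + 6*n - 5)/(-n^2 + 6*n + 16)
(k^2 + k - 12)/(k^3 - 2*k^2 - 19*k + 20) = (k - 3)/(k^2 - 6*k + 5)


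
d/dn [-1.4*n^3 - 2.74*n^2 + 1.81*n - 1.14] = -4.2*n^2 - 5.48*n + 1.81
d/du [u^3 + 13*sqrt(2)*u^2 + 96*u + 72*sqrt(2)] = 3*u^2 + 26*sqrt(2)*u + 96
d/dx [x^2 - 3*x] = 2*x - 3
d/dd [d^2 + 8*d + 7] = 2*d + 8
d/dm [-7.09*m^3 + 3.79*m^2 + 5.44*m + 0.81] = -21.27*m^2 + 7.58*m + 5.44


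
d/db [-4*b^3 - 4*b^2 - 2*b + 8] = -12*b^2 - 8*b - 2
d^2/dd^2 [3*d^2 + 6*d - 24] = 6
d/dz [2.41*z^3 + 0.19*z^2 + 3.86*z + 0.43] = 7.23*z^2 + 0.38*z + 3.86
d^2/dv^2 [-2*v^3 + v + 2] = -12*v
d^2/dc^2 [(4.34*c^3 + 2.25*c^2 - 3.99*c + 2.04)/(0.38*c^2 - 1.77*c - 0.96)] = (8.88178419700125e-16*c^5 + 32.234424*c^3 + 50.939424*c^2 + 7.032528*c + 31.977432)/(0.054872*c^6 - 0.766764*c^5 + 3.155634*c^4 - 1.671057*c^3 - 7.972128*c^2 - 4.893696*c - 0.884736)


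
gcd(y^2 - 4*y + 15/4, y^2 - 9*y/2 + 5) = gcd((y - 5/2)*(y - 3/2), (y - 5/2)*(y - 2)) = y - 5/2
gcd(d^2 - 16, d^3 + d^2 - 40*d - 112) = d + 4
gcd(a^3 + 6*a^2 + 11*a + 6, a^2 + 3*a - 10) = 1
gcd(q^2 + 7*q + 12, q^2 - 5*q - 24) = q + 3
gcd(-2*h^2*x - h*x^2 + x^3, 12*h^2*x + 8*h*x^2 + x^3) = x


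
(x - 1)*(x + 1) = x^2 - 1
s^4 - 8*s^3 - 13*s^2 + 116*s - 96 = (s - 8)*(s - 3)*(s - 1)*(s + 4)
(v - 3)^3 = v^3 - 9*v^2 + 27*v - 27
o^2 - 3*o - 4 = (o - 4)*(o + 1)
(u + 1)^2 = u^2 + 2*u + 1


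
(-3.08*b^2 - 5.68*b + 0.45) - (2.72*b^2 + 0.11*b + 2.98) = -5.8*b^2 - 5.79*b - 2.53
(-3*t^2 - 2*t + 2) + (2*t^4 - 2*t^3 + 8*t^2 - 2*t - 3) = 2*t^4 - 2*t^3 + 5*t^2 - 4*t - 1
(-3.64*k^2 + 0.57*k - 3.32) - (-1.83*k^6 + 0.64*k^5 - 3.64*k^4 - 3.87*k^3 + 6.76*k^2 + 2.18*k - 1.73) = 1.83*k^6 - 0.64*k^5 + 3.64*k^4 + 3.87*k^3 - 10.4*k^2 - 1.61*k - 1.59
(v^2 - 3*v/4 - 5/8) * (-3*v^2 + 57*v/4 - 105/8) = -3*v^4 + 33*v^3/2 - 351*v^2/16 + 15*v/16 + 525/64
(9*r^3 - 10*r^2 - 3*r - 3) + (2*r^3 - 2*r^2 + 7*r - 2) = 11*r^3 - 12*r^2 + 4*r - 5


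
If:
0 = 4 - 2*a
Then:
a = 2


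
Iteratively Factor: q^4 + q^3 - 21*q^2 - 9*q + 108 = (q + 3)*(q^3 - 2*q^2 - 15*q + 36) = (q - 3)*(q + 3)*(q^2 + q - 12) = (q - 3)^2*(q + 3)*(q + 4)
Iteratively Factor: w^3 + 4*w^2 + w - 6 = (w + 3)*(w^2 + w - 2) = (w - 1)*(w + 3)*(w + 2)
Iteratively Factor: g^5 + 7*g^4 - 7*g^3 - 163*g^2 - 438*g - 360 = (g + 3)*(g^4 + 4*g^3 - 19*g^2 - 106*g - 120) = (g + 3)^2*(g^3 + g^2 - 22*g - 40) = (g - 5)*(g + 3)^2*(g^2 + 6*g + 8) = (g - 5)*(g + 3)^2*(g + 4)*(g + 2)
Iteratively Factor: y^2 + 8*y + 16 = (y + 4)*(y + 4)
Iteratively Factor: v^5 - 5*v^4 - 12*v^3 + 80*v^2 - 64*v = (v)*(v^4 - 5*v^3 - 12*v^2 + 80*v - 64) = v*(v - 4)*(v^3 - v^2 - 16*v + 16) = v*(v - 4)*(v + 4)*(v^2 - 5*v + 4) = v*(v - 4)^2*(v + 4)*(v - 1)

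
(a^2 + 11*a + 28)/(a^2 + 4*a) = (a + 7)/a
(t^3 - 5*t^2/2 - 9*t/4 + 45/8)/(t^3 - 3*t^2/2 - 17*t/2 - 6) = (t^2 - 4*t + 15/4)/(t^2 - 3*t - 4)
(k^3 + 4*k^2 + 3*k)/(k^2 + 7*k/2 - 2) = 2*k*(k^2 + 4*k + 3)/(2*k^2 + 7*k - 4)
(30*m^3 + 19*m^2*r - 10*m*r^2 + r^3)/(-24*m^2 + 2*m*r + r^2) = (30*m^3 + 19*m^2*r - 10*m*r^2 + r^3)/(-24*m^2 + 2*m*r + r^2)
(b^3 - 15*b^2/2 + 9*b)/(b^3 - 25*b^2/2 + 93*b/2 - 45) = b/(b - 5)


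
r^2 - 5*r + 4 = (r - 4)*(r - 1)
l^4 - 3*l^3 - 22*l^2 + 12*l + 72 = (l - 6)*(l - 2)*(l + 2)*(l + 3)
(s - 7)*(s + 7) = s^2 - 49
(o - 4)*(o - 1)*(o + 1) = o^3 - 4*o^2 - o + 4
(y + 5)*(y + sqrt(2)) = y^2 + sqrt(2)*y + 5*y + 5*sqrt(2)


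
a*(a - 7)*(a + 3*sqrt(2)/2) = a^3 - 7*a^2 + 3*sqrt(2)*a^2/2 - 21*sqrt(2)*a/2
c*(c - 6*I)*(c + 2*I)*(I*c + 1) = I*c^4 + 5*c^3 + 8*I*c^2 + 12*c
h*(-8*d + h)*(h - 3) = -8*d*h^2 + 24*d*h + h^3 - 3*h^2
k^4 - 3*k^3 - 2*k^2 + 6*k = k*(k - 3)*(k - sqrt(2))*(k + sqrt(2))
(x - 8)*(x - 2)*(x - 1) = x^3 - 11*x^2 + 26*x - 16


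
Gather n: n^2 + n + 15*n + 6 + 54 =n^2 + 16*n + 60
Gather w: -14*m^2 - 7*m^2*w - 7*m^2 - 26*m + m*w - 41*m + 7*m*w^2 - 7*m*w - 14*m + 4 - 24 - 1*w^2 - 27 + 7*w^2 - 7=-21*m^2 - 81*m + w^2*(7*m + 6) + w*(-7*m^2 - 6*m) - 54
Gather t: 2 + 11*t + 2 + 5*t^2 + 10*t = 5*t^2 + 21*t + 4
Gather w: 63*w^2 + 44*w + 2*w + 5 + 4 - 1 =63*w^2 + 46*w + 8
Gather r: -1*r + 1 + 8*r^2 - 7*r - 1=8*r^2 - 8*r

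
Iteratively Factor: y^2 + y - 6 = (y + 3)*(y - 2)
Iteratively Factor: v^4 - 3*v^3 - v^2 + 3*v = (v - 1)*(v^3 - 2*v^2 - 3*v) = v*(v - 1)*(v^2 - 2*v - 3) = v*(v - 3)*(v - 1)*(v + 1)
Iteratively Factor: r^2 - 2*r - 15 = (r - 5)*(r + 3)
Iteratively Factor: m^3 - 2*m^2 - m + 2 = (m - 2)*(m^2 - 1) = (m - 2)*(m + 1)*(m - 1)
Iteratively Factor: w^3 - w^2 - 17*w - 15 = (w - 5)*(w^2 + 4*w + 3) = (w - 5)*(w + 3)*(w + 1)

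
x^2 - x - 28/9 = (x - 7/3)*(x + 4/3)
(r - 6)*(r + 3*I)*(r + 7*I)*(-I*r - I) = -I*r^4 + 10*r^3 + 5*I*r^3 - 50*r^2 + 27*I*r^2 - 60*r - 105*I*r - 126*I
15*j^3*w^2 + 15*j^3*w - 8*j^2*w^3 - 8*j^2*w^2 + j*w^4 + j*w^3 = w*(-5*j + w)*(-3*j + w)*(j*w + j)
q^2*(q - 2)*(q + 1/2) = q^4 - 3*q^3/2 - q^2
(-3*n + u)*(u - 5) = -3*n*u + 15*n + u^2 - 5*u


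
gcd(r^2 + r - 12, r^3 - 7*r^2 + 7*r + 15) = r - 3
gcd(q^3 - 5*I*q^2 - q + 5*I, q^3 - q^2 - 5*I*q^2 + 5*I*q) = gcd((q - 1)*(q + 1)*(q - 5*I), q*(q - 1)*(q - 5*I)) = q^2 + q*(-1 - 5*I) + 5*I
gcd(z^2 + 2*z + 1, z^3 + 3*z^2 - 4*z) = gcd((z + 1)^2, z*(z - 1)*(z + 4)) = 1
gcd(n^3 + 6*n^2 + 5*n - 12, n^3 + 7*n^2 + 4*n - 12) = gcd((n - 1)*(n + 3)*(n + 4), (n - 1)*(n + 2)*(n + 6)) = n - 1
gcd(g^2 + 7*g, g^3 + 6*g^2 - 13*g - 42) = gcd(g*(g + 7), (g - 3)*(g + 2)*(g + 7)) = g + 7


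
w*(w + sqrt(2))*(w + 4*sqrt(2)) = w^3 + 5*sqrt(2)*w^2 + 8*w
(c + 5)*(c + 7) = c^2 + 12*c + 35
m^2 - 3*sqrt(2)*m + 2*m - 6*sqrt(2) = (m + 2)*(m - 3*sqrt(2))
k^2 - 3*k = k*(k - 3)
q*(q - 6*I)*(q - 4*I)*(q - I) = q^4 - 11*I*q^3 - 34*q^2 + 24*I*q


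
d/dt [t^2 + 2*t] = 2*t + 2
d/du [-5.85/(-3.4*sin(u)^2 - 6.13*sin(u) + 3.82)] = -(39.78*sin(u) + 35.8605)*cos(u)/(3.4*sin(u)^2 + 6.13*sin(u) - 3.82)^2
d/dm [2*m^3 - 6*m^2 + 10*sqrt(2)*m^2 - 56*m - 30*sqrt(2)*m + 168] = 6*m^2 - 12*m + 20*sqrt(2)*m - 56 - 30*sqrt(2)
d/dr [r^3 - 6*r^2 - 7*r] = 3*r^2 - 12*r - 7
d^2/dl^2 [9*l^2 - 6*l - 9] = 18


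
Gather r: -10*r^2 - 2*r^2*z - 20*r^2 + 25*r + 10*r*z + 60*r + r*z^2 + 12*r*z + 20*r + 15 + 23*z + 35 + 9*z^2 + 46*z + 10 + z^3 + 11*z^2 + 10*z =r^2*(-2*z - 30) + r*(z^2 + 22*z + 105) + z^3 + 20*z^2 + 79*z + 60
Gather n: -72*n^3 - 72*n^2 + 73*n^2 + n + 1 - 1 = -72*n^3 + n^2 + n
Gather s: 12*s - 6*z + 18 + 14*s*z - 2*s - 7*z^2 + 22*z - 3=s*(14*z + 10) - 7*z^2 + 16*z + 15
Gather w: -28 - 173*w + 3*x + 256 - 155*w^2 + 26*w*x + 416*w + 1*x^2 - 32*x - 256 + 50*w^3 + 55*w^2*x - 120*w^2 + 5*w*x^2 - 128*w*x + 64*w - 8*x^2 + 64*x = 50*w^3 + w^2*(55*x - 275) + w*(5*x^2 - 102*x + 307) - 7*x^2 + 35*x - 28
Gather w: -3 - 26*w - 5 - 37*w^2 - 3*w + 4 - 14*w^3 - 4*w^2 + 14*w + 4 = -14*w^3 - 41*w^2 - 15*w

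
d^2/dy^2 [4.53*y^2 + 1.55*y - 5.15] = 9.06000000000000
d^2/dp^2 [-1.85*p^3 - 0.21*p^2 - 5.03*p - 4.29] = -11.1*p - 0.42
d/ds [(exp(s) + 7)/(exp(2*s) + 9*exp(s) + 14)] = -exp(s)/(exp(2*s) + 4*exp(s) + 4)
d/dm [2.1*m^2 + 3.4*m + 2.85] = 4.2*m + 3.4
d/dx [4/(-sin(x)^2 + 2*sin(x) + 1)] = 8*(sin(x) - 1)*cos(x)/(2*sin(x) + cos(x)^2)^2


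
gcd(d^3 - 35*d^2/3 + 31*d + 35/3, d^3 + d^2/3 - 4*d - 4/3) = d + 1/3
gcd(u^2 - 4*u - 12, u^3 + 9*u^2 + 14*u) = u + 2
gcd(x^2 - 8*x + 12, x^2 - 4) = x - 2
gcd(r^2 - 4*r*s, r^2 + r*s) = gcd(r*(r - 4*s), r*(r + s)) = r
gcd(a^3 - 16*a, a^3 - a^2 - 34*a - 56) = a + 4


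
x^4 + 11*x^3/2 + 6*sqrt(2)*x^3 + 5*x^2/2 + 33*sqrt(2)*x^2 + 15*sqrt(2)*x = x*(x + 1/2)*(x + 5)*(x + 6*sqrt(2))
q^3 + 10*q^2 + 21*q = q*(q + 3)*(q + 7)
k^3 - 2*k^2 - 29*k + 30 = (k - 6)*(k - 1)*(k + 5)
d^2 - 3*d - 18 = (d - 6)*(d + 3)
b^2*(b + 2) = b^3 + 2*b^2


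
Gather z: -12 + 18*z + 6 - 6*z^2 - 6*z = -6*z^2 + 12*z - 6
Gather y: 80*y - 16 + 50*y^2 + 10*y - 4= 50*y^2 + 90*y - 20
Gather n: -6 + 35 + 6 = 35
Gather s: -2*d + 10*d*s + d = 10*d*s - d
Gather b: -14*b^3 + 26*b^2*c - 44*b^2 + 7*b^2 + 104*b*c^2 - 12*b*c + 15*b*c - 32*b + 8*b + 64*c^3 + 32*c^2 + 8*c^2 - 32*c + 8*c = -14*b^3 + b^2*(26*c - 37) + b*(104*c^2 + 3*c - 24) + 64*c^3 + 40*c^2 - 24*c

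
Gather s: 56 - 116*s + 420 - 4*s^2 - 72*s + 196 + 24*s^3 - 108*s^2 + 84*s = 24*s^3 - 112*s^2 - 104*s + 672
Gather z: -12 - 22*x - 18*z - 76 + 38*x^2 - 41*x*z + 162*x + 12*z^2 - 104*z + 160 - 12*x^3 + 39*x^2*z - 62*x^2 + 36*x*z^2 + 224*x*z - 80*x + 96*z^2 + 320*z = -12*x^3 - 24*x^2 + 60*x + z^2*(36*x + 108) + z*(39*x^2 + 183*x + 198) + 72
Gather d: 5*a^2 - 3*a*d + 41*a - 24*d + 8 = 5*a^2 + 41*a + d*(-3*a - 24) + 8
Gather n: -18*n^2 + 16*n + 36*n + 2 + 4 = -18*n^2 + 52*n + 6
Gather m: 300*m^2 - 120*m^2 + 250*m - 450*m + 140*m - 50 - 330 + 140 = 180*m^2 - 60*m - 240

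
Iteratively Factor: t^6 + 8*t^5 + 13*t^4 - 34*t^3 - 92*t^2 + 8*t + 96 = (t - 1)*(t^5 + 9*t^4 + 22*t^3 - 12*t^2 - 104*t - 96) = (t - 1)*(t + 4)*(t^4 + 5*t^3 + 2*t^2 - 20*t - 24) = (t - 2)*(t - 1)*(t + 4)*(t^3 + 7*t^2 + 16*t + 12) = (t - 2)*(t - 1)*(t + 3)*(t + 4)*(t^2 + 4*t + 4) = (t - 2)*(t - 1)*(t + 2)*(t + 3)*(t + 4)*(t + 2)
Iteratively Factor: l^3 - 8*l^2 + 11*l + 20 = (l + 1)*(l^2 - 9*l + 20) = (l - 5)*(l + 1)*(l - 4)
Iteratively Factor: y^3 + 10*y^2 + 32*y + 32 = (y + 2)*(y^2 + 8*y + 16) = (y + 2)*(y + 4)*(y + 4)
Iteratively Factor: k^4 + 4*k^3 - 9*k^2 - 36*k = (k + 4)*(k^3 - 9*k) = (k - 3)*(k + 4)*(k^2 + 3*k) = (k - 3)*(k + 3)*(k + 4)*(k)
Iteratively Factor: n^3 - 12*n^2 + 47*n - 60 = (n - 5)*(n^2 - 7*n + 12) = (n - 5)*(n - 4)*(n - 3)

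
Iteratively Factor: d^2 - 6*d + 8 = (d - 4)*(d - 2)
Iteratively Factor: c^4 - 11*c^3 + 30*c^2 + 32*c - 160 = (c + 2)*(c^3 - 13*c^2 + 56*c - 80) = (c - 4)*(c + 2)*(c^2 - 9*c + 20) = (c - 4)^2*(c + 2)*(c - 5)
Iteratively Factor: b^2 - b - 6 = (b - 3)*(b + 2)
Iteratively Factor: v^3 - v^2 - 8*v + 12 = (v + 3)*(v^2 - 4*v + 4) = (v - 2)*(v + 3)*(v - 2)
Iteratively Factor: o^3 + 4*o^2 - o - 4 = (o + 4)*(o^2 - 1) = (o - 1)*(o + 4)*(o + 1)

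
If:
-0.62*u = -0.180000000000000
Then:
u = 0.29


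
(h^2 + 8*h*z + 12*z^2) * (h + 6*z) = h^3 + 14*h^2*z + 60*h*z^2 + 72*z^3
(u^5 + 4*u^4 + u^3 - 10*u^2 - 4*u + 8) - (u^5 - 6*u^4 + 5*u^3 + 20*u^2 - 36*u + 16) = 10*u^4 - 4*u^3 - 30*u^2 + 32*u - 8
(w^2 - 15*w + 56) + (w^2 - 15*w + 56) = 2*w^2 - 30*w + 112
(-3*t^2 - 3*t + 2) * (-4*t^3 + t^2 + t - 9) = 12*t^5 + 9*t^4 - 14*t^3 + 26*t^2 + 29*t - 18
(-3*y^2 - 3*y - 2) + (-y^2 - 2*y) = -4*y^2 - 5*y - 2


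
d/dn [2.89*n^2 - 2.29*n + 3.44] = 5.78*n - 2.29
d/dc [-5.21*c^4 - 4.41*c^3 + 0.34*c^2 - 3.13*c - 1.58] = -20.84*c^3 - 13.23*c^2 + 0.68*c - 3.13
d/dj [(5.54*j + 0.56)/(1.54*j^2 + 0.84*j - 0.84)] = (8.5316*j^2 + 4.6536*j - (3.08*j + 0.84)*(5.54*j + 0.56) - 4.6536)/(1.54*j^2 + 0.84*j - 0.84)^2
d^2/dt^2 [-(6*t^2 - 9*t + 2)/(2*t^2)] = 3*(3*t - 2)/t^4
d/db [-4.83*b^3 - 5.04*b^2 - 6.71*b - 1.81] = -14.49*b^2 - 10.08*b - 6.71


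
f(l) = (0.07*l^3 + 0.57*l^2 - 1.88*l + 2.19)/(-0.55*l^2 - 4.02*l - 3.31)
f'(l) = (1.1*l + 4.02)*(0.07*l^3 + 0.57*l^2 - 1.88*l + 2.19)/(-0.55*l^2 - 4.02*l - 3.31)^2 + (0.21*l^2 + 1.14*l - 1.88)/(-0.55*l^2 - 4.02*l - 3.31)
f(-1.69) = 3.48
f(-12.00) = 0.41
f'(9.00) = -0.14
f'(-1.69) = 2.26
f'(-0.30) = 3.25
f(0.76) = -0.17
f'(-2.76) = -0.17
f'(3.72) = -0.12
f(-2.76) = 2.85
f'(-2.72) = -0.14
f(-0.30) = -1.30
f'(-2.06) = 0.72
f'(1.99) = -0.05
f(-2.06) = 2.98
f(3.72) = -0.26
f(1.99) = -0.09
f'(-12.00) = -0.32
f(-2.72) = 2.84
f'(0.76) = 0.26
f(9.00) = -0.98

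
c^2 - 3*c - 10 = (c - 5)*(c + 2)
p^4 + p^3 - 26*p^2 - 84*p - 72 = (p - 6)*(p + 2)^2*(p + 3)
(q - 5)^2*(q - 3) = q^3 - 13*q^2 + 55*q - 75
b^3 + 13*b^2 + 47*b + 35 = (b + 1)*(b + 5)*(b + 7)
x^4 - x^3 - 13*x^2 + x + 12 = (x - 4)*(x - 1)*(x + 1)*(x + 3)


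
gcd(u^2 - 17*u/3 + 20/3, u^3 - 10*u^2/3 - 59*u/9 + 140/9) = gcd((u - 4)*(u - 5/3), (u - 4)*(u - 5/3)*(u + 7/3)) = u^2 - 17*u/3 + 20/3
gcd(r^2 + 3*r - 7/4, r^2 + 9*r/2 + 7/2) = r + 7/2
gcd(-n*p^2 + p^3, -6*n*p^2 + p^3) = p^2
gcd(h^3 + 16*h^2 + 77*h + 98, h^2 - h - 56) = h + 7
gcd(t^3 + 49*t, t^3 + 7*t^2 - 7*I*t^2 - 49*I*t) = t^2 - 7*I*t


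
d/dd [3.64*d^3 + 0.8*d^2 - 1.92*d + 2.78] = 10.92*d^2 + 1.6*d - 1.92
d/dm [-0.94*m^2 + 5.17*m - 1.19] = 5.17 - 1.88*m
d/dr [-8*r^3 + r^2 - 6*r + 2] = -24*r^2 + 2*r - 6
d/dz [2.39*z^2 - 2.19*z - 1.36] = 4.78*z - 2.19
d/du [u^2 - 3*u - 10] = 2*u - 3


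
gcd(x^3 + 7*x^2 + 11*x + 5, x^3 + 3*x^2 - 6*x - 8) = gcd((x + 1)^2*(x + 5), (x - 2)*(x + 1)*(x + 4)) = x + 1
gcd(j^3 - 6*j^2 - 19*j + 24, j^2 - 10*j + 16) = j - 8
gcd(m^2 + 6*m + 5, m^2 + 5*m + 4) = m + 1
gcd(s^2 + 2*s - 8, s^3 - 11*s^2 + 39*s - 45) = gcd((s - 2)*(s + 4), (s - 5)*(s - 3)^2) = 1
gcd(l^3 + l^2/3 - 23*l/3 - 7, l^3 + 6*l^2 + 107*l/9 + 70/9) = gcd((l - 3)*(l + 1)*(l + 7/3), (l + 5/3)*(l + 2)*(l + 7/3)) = l + 7/3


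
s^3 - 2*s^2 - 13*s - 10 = (s - 5)*(s + 1)*(s + 2)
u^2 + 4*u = u*(u + 4)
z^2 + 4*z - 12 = (z - 2)*(z + 6)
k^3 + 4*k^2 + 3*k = k*(k + 1)*(k + 3)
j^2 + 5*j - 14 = (j - 2)*(j + 7)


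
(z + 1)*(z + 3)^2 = z^3 + 7*z^2 + 15*z + 9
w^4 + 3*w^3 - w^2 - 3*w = w*(w - 1)*(w + 1)*(w + 3)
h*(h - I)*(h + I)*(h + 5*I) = h^4 + 5*I*h^3 + h^2 + 5*I*h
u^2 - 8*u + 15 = (u - 5)*(u - 3)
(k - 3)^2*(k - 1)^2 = k^4 - 8*k^3 + 22*k^2 - 24*k + 9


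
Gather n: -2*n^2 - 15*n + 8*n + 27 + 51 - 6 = -2*n^2 - 7*n + 72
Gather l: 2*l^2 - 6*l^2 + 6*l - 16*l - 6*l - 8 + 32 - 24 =-4*l^2 - 16*l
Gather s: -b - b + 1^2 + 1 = 2 - 2*b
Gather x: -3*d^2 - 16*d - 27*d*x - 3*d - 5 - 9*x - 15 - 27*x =-3*d^2 - 19*d + x*(-27*d - 36) - 20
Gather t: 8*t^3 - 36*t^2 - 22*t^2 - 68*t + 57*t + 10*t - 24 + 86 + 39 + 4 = 8*t^3 - 58*t^2 - t + 105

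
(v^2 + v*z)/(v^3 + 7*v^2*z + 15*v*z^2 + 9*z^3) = v/(v^2 + 6*v*z + 9*z^2)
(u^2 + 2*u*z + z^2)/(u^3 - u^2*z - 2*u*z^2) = (-u - z)/(u*(-u + 2*z))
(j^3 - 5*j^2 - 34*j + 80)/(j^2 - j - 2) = (j^2 - 3*j - 40)/(j + 1)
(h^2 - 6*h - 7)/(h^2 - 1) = (h - 7)/(h - 1)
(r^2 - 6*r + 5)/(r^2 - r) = (r - 5)/r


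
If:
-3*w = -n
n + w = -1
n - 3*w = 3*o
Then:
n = -3/4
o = 0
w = -1/4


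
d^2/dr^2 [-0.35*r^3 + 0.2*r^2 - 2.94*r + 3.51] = 0.4 - 2.1*r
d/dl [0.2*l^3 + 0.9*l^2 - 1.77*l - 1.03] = 0.6*l^2 + 1.8*l - 1.77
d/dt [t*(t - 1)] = 2*t - 1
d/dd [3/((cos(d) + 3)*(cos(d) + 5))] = 6*(cos(d) + 4)*sin(d)/((cos(d) + 3)^2*(cos(d) + 5)^2)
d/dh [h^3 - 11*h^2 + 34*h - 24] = 3*h^2 - 22*h + 34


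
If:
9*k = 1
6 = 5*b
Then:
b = 6/5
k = 1/9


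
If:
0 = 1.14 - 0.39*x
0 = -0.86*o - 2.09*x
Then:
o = -7.10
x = 2.92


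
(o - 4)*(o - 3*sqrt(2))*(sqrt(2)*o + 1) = sqrt(2)*o^3 - 4*sqrt(2)*o^2 - 5*o^2 - 3*sqrt(2)*o + 20*o + 12*sqrt(2)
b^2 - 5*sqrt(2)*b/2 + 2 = (b - 2*sqrt(2))*(b - sqrt(2)/2)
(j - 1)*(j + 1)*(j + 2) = j^3 + 2*j^2 - j - 2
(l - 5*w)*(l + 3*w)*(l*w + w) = l^3*w - 2*l^2*w^2 + l^2*w - 15*l*w^3 - 2*l*w^2 - 15*w^3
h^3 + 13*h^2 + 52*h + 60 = (h + 2)*(h + 5)*(h + 6)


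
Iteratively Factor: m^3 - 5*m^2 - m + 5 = (m - 1)*(m^2 - 4*m - 5) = (m - 1)*(m + 1)*(m - 5)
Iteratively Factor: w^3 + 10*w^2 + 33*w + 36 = (w + 4)*(w^2 + 6*w + 9) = (w + 3)*(w + 4)*(w + 3)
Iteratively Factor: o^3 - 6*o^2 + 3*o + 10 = (o + 1)*(o^2 - 7*o + 10) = (o - 2)*(o + 1)*(o - 5)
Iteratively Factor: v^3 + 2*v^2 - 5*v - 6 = (v - 2)*(v^2 + 4*v + 3) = (v - 2)*(v + 3)*(v + 1)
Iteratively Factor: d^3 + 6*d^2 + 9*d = (d + 3)*(d^2 + 3*d) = d*(d + 3)*(d + 3)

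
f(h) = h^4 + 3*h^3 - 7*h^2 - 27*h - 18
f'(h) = 4*h^3 + 9*h^2 - 14*h - 27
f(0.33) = -27.55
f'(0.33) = -30.50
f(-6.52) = 836.10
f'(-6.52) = -661.80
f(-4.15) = 55.69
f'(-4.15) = -99.79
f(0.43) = -30.63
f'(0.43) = -31.04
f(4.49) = 397.64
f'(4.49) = 453.66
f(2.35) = -50.68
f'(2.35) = 41.71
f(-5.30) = 270.89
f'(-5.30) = -295.50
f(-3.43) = 9.61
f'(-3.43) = -34.51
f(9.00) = 7920.00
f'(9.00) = 3492.00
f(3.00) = 0.00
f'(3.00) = 120.00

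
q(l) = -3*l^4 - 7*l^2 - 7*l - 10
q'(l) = -12*l^3 - 14*l - 7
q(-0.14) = -9.16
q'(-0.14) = -5.01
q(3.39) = -510.38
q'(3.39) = -521.96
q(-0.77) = -9.81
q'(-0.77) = 9.26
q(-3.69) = -635.68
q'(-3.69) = 647.58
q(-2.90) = -260.75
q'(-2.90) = 326.27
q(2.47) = -181.66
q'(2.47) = -222.41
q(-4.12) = -964.37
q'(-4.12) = 889.89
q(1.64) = -62.01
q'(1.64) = -82.89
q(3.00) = -337.00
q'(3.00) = -373.00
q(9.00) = -20323.00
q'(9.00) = -8881.00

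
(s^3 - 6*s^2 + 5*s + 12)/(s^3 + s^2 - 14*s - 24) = (s^2 - 2*s - 3)/(s^2 + 5*s + 6)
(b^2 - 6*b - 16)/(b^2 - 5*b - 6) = (-b^2 + 6*b + 16)/(-b^2 + 5*b + 6)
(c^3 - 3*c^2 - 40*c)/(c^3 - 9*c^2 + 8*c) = (c + 5)/(c - 1)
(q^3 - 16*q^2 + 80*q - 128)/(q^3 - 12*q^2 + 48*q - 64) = (q - 8)/(q - 4)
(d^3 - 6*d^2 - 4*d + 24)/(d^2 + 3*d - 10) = (d^2 - 4*d - 12)/(d + 5)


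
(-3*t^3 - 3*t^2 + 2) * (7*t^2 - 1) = -21*t^5 - 21*t^4 + 3*t^3 + 17*t^2 - 2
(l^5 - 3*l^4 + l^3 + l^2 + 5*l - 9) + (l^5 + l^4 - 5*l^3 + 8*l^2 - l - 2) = 2*l^5 - 2*l^4 - 4*l^3 + 9*l^2 + 4*l - 11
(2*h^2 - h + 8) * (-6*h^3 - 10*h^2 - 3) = -12*h^5 - 14*h^4 - 38*h^3 - 86*h^2 + 3*h - 24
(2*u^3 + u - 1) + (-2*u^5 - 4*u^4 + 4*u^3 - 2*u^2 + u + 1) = -2*u^5 - 4*u^4 + 6*u^3 - 2*u^2 + 2*u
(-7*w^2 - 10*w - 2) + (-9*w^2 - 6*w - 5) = -16*w^2 - 16*w - 7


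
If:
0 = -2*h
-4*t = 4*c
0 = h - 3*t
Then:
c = 0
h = 0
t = 0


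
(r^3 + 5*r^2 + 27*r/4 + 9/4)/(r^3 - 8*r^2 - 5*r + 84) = (r^2 + 2*r + 3/4)/(r^2 - 11*r + 28)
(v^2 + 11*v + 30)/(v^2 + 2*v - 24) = (v + 5)/(v - 4)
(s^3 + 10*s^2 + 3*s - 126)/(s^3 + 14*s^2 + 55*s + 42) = (s - 3)/(s + 1)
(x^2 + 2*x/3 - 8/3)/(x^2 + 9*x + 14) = (x - 4/3)/(x + 7)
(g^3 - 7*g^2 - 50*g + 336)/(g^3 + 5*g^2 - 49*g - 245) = (g^2 - 14*g + 48)/(g^2 - 2*g - 35)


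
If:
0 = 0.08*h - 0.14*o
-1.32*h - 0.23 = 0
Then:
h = -0.17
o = -0.10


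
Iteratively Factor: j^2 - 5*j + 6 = (j - 2)*(j - 3)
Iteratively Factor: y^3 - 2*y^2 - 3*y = (y - 3)*(y^2 + y) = (y - 3)*(y + 1)*(y)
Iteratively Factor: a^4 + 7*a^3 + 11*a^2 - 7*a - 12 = (a + 1)*(a^3 + 6*a^2 + 5*a - 12) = (a + 1)*(a + 3)*(a^2 + 3*a - 4) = (a + 1)*(a + 3)*(a + 4)*(a - 1)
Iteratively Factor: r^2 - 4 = (r - 2)*(r + 2)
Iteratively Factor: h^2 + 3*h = (h)*(h + 3)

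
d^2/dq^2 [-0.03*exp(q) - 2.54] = -0.03*exp(q)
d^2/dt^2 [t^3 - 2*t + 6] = 6*t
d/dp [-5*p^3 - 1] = -15*p^2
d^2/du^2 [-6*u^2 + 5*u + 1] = -12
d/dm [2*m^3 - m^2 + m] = 6*m^2 - 2*m + 1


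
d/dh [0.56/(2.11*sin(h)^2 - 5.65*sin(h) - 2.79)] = (3.164 - 2.3632*sin(h))*cos(h)/(-2.11*sin(h)^2 + 5.65*sin(h) + 2.79)^2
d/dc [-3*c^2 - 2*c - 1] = -6*c - 2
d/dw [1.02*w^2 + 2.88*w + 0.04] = 2.04*w + 2.88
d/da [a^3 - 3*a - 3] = 3*a^2 - 3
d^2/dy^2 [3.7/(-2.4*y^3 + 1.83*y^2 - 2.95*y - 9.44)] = ((53.28*y - 13.542)*(2.4*y^3 - 1.83*y^2 + 2.95*y + 9.44) - 3.7*(7.2*y^2 - 3.66*y + 2.95)*(14.4*y^2 - 7.32*y + 5.9))/(2.4*y^3 - 1.83*y^2 + 2.95*y + 9.44)^3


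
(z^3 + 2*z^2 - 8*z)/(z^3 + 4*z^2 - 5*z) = (z^2 + 2*z - 8)/(z^2 + 4*z - 5)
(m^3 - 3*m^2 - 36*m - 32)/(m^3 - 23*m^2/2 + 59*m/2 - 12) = 2*(m^2 + 5*m + 4)/(2*m^2 - 7*m + 3)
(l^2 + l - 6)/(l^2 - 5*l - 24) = (l - 2)/(l - 8)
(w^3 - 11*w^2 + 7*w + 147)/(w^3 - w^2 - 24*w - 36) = (w^2 - 14*w + 49)/(w^2 - 4*w - 12)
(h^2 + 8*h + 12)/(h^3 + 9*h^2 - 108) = (h + 2)/(h^2 + 3*h - 18)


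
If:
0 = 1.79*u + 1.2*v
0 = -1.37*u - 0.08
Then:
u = -0.06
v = 0.09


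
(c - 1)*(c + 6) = c^2 + 5*c - 6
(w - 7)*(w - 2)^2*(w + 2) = w^4 - 9*w^3 + 10*w^2 + 36*w - 56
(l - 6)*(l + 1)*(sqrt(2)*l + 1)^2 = 2*l^4 - 10*l^3 + 2*sqrt(2)*l^3 - 10*sqrt(2)*l^2 - 11*l^2 - 12*sqrt(2)*l - 5*l - 6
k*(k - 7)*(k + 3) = k^3 - 4*k^2 - 21*k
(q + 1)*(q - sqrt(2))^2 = q^3 - 2*sqrt(2)*q^2 + q^2 - 2*sqrt(2)*q + 2*q + 2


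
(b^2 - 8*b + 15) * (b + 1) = b^3 - 7*b^2 + 7*b + 15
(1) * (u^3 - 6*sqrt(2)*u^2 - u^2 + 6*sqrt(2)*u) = u^3 - 6*sqrt(2)*u^2 - u^2 + 6*sqrt(2)*u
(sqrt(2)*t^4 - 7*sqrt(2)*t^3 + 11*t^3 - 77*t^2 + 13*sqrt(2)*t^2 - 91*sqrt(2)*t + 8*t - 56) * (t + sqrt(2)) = sqrt(2)*t^5 - 7*sqrt(2)*t^4 + 13*t^4 - 91*t^3 + 24*sqrt(2)*t^3 - 168*sqrt(2)*t^2 + 34*t^2 - 238*t + 8*sqrt(2)*t - 56*sqrt(2)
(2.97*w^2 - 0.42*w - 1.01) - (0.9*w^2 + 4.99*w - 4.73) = 2.07*w^2 - 5.41*w + 3.72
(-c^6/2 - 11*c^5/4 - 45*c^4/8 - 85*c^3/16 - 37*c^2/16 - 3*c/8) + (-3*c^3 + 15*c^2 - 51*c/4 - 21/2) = -c^6/2 - 11*c^5/4 - 45*c^4/8 - 133*c^3/16 + 203*c^2/16 - 105*c/8 - 21/2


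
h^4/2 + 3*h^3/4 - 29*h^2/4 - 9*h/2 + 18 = (h/2 + 1)*(h - 3)*(h - 3/2)*(h + 4)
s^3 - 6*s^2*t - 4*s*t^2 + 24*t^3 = (s - 6*t)*(s - 2*t)*(s + 2*t)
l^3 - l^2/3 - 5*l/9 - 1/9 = (l - 1)*(l + 1/3)^2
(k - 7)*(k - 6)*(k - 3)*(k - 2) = k^4 - 18*k^3 + 113*k^2 - 288*k + 252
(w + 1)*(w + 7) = w^2 + 8*w + 7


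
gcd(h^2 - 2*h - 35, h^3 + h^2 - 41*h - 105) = h^2 - 2*h - 35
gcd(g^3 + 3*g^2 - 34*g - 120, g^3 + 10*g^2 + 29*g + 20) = g^2 + 9*g + 20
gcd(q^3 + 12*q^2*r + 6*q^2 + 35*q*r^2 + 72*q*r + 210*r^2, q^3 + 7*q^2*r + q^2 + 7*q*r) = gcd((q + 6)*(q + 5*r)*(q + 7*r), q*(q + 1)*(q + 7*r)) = q + 7*r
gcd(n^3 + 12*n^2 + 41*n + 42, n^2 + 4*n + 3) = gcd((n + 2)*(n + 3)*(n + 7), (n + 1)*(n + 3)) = n + 3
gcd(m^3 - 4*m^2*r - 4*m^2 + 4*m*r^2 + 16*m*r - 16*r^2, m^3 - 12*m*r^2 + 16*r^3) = m^2 - 4*m*r + 4*r^2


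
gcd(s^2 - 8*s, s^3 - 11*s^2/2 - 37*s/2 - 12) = s - 8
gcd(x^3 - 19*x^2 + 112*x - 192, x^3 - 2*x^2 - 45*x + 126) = x - 3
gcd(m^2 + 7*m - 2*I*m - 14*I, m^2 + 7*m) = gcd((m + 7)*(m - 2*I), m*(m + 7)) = m + 7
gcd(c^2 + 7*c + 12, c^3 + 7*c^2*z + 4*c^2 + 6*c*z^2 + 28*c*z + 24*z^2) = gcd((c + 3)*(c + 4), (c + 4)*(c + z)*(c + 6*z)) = c + 4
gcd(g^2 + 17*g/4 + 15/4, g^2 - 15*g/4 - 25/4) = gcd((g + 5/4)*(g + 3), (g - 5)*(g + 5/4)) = g + 5/4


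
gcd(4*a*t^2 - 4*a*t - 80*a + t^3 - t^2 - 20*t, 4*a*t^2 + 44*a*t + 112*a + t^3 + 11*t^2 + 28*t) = 4*a*t + 16*a + t^2 + 4*t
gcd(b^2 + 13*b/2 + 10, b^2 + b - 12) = b + 4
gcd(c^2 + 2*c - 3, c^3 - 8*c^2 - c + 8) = c - 1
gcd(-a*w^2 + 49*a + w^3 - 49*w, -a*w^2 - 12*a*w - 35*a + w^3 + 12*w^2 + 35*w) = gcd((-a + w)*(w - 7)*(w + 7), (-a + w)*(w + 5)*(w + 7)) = -a*w - 7*a + w^2 + 7*w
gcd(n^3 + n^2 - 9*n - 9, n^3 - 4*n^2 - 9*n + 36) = n^2 - 9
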